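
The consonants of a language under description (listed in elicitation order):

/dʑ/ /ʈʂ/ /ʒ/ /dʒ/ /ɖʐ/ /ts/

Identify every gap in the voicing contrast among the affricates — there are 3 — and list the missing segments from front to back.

alveolar: voiceless /ts/, voiced —.
postalveolar: voiceless —, voiced /dʒ/.
retroflex: voiceless /ʈʂ/, voiced /ɖʐ/.
alveolo-palatal: voiceless —, voiced /dʑ/.
Gaps, from front to back: alveolar lacks voiced (/dz/); postalveolar lacks voiceless (/tʃ/); alveolo-palatal lacks voiceless (/tɕ/).

/dz/, /tʃ/, /tɕ/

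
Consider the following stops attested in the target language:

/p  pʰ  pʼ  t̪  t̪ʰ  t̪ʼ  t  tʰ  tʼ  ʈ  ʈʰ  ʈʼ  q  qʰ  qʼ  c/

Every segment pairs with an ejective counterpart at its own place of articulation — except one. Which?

/c/

Bilabial: /p/ ~ /pʰ/ ~ /pʼ/
Dental: /t̪/ ~ /t̪ʰ/ ~ /t̪ʼ/
Alveolar: /t/ ~ /tʰ/ ~ /tʼ/
Retroflex: /ʈ/ ~ /ʈʰ/ ~ /ʈʼ/
Uvular: /q/ ~ /qʰ/ ~ /qʼ/
Palatal: only /c/ (plain); no ejective partner.
So /c/ is the unpaired segment.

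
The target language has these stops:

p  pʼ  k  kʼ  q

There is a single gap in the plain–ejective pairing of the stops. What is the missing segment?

/qʼ/

Plain: /p/ (bilabial), /k/ (velar), /q/ (uvular).
Ejective: /pʼ/ (bilabial), /kʼ/ (velar).
The uvular row has no ejective member, so the gap is the ejective uvular stop /qʼ/.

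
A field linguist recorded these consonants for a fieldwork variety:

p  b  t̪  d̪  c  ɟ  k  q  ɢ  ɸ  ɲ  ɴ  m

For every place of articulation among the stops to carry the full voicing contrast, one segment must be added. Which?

place of articulation  voiceless  voiced  
bilabial          p         b       
dental            t̪        d̪      
palatal           c         ɟ       
velar             k         —       
uvular            q         ɢ       
The velar row has no voiced member, so the gap is the voiced velar stop /ɡ/.

/ɡ/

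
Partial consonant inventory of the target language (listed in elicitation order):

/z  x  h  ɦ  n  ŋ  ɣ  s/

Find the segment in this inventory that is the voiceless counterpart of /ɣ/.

/x/

/ɣ/ is a voiced velar fricative.
The voiceless counterpart is a voiceless velar fricative — in this inventory, /x/.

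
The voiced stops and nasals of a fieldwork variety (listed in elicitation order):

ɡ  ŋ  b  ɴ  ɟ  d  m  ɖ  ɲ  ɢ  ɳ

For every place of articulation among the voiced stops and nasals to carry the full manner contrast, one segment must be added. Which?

/n/

bilabial: oral stop /b/, nasal /m/.
alveolar: oral stop /d/, nasal —.
retroflex: oral stop /ɖ/, nasal /ɳ/.
palatal: oral stop /ɟ/, nasal /ɲ/.
velar: oral stop /ɡ/, nasal /ŋ/.
uvular: oral stop /ɢ/, nasal /ɴ/.
The alveolar row has no nasal member, so the gap is the alveolar nasal /n/.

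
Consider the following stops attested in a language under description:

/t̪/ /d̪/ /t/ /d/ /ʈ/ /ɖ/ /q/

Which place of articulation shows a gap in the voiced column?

Voiceless: /t̪/ (dental), /t/ (alveolar), /ʈ/ (retroflex), /q/ (uvular).
Voiced: /d̪/ (dental), /d/ (alveolar), /ɖ/ (retroflex).
Every place of articulation has a voiced member except uvular, where /ɢ/ would be expected.

uvular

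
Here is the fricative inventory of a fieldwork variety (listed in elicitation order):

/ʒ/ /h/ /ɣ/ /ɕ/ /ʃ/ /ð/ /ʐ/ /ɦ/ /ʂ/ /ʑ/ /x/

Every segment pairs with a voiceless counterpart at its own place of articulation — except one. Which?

/ð/

Postalveolar: /ʃ/ ~ /ʒ/
Retroflex: /ʂ/ ~ /ʐ/
Alveolo-palatal: /ɕ/ ~ /ʑ/
Velar: /x/ ~ /ɣ/
Glottal: /h/ ~ /ɦ/
Dental: only /ð/ (voiced); no voiceless partner.
So /ð/ is the unpaired segment.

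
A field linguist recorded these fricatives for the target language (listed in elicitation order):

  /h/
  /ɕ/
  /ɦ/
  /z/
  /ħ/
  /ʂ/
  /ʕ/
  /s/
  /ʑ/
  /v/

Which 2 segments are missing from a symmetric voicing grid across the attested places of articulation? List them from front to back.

place of articulation  voiceless  voiced  
labiodental       —         v       
alveolar          s         z       
retroflex         ʂ         —       
alveolo-palatal   ɕ         ʑ       
pharyngeal        ħ         ʕ       
glottal           h         ɦ       
Gaps, from front to back: labiodental lacks voiceless (/f/); retroflex lacks voiced (/ʐ/).

/f/, /ʐ/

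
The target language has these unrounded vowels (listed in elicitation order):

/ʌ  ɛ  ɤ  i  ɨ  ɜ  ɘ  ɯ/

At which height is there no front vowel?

high: front /i/, central /ɨ/, back /ɯ/.
high-mid: front —, central /ɘ/, back /ɤ/.
low-mid: front /ɛ/, central /ɜ/, back /ʌ/.
Every height has a front member except high-mid, where /e/ would be expected.

high-mid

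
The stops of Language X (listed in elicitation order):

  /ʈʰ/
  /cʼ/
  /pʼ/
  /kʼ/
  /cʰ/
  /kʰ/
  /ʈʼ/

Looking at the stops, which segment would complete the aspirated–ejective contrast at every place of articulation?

Aspirated: /ʈʰ/ (retroflex), /cʰ/ (palatal), /kʰ/ (velar).
Ejective: /pʼ/ (bilabial), /ʈʼ/ (retroflex), /cʼ/ (palatal), /kʼ/ (velar).
The bilabial row has no aspirated member, so the gap is the aspirated bilabial stop /pʰ/.

/pʰ/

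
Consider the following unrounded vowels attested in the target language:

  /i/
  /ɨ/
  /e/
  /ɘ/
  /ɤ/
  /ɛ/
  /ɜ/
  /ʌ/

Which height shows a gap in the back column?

high

height            front     central   back    
high              i         ɨ         —       
high-mid          e         ɘ         ɤ       
low-mid           ɛ         ɜ         ʌ       
Every height has a back member except high, where /ɯ/ would be expected.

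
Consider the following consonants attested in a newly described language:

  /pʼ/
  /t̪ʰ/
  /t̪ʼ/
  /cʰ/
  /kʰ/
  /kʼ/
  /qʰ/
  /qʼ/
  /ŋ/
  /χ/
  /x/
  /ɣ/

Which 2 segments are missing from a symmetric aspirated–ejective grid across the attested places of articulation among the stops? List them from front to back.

bilabial: aspirated —, ejective /pʼ/.
dental: aspirated /t̪ʰ/, ejective /t̪ʼ/.
palatal: aspirated /cʰ/, ejective —.
velar: aspirated /kʰ/, ejective /kʼ/.
uvular: aspirated /qʰ/, ejective /qʼ/.
Gaps, from front to back: bilabial lacks aspirated (/pʰ/); palatal lacks ejective (/cʼ/).

/pʰ/, /cʼ/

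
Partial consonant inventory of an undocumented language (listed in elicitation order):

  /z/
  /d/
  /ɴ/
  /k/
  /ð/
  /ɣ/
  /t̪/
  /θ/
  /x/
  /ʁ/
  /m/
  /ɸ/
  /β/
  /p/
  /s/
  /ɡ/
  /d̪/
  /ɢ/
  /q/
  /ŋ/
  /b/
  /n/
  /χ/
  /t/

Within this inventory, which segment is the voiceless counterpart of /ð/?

/θ/

/ð/ is a voiced dental fricative.
The voiceless counterpart is a voiceless dental fricative — in this inventory, /θ/.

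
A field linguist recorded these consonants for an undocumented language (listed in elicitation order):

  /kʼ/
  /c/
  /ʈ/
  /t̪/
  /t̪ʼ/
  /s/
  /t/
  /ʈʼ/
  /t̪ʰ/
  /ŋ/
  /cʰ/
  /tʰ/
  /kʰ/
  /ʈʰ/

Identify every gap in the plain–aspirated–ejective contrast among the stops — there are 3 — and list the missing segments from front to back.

Plain: /t̪/ (dental), /t/ (alveolar), /ʈ/ (retroflex), /c/ (palatal).
Aspirated: /t̪ʰ/ (dental), /tʰ/ (alveolar), /ʈʰ/ (retroflex), /cʰ/ (palatal), /kʰ/ (velar).
Ejective: /t̪ʼ/ (dental), /ʈʼ/ (retroflex), /kʼ/ (velar).
Gaps, from front to back: alveolar lacks ejective (/tʼ/); palatal lacks ejective (/cʼ/); velar lacks plain (/k/).

/tʼ/, /cʼ/, /k/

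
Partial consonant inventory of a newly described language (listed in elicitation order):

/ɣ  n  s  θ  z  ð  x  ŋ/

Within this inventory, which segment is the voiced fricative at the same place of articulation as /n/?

/z/

/n/ is an alveolar nasal.
The voiced fricative at the same place is a voiced alveolar fricative — in this inventory, /z/.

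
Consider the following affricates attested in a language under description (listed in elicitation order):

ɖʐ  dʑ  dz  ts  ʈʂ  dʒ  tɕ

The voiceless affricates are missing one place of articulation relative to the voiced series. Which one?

place of articulation  voiceless  voiced  
alveolar          ts        dz      
postalveolar      —         dʒ      
retroflex         ʈʂ        ɖʐ      
alveolo-palatal   tɕ        dʑ      
Every place of articulation has a voiceless member except postalveolar, where /tʃ/ would be expected.

postalveolar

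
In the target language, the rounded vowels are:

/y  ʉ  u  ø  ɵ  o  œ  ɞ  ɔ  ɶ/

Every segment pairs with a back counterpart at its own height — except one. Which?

High: /y/ ~ /ʉ/ ~ /u/
High-mid: /ø/ ~ /ɵ/ ~ /o/
Low-mid: /œ/ ~ /ɞ/ ~ /ɔ/
Low: only /ɶ/ (front); no back partner.
So /ɶ/ is the unpaired segment.

/ɶ/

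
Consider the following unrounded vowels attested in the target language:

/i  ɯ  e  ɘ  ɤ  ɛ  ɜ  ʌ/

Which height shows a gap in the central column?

high

high: front /i/, central —, back /ɯ/.
high-mid: front /e/, central /ɘ/, back /ɤ/.
low-mid: front /ɛ/, central /ɜ/, back /ʌ/.
Every height has a central member except high, where /ɨ/ would be expected.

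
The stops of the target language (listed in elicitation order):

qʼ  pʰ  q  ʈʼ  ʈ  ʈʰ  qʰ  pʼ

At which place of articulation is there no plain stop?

Plain: /ʈ/ (retroflex), /q/ (uvular).
Aspirated: /pʰ/ (bilabial), /ʈʰ/ (retroflex), /qʰ/ (uvular).
Ejective: /pʼ/ (bilabial), /ʈʼ/ (retroflex), /qʼ/ (uvular).
Every place of articulation has a plain member except bilabial, where /p/ would be expected.

bilabial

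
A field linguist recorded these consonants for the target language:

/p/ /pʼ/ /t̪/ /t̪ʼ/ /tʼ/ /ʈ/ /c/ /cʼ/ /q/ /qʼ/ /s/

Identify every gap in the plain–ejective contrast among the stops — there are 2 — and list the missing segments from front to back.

/t/, /ʈʼ/

place of articulation  plain     ejective
bilabial          p         pʼ      
dental            t̪        t̪ʼ     
alveolar          —         tʼ      
retroflex         ʈ         —       
palatal           c         cʼ      
uvular            q         qʼ      
Gaps, from front to back: alveolar lacks plain (/t/); retroflex lacks ejective (/ʈʼ/).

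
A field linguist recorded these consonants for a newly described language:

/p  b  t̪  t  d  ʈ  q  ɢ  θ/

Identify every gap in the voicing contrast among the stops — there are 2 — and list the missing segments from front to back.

/d̪/, /ɖ/

bilabial: voiceless /p/, voiced /b/.
dental: voiceless /t̪/, voiced —.
alveolar: voiceless /t/, voiced /d/.
retroflex: voiceless /ʈ/, voiced —.
uvular: voiceless /q/, voiced /ɢ/.
Gaps, from front to back: dental lacks voiced (/d̪/); retroflex lacks voiced (/ɖ/).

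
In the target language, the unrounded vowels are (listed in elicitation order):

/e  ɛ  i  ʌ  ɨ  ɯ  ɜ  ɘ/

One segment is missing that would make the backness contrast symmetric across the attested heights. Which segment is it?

Front: /i/ (high), /e/ (high-mid), /ɛ/ (low-mid).
Central: /ɨ/ (high), /ɘ/ (high-mid), /ɜ/ (low-mid).
Back: /ɯ/ (high), /ʌ/ (low-mid).
The high-mid row has no back member, so the gap is the high-mid back unrounded vowel /ɤ/.

/ɤ/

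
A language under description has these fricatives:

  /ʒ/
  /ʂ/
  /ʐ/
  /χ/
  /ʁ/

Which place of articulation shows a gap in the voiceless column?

place of articulation  voiceless  voiced  
postalveolar      —         ʒ       
retroflex         ʂ         ʐ       
uvular            χ         ʁ       
Every place of articulation has a voiceless member except postalveolar, where /ʃ/ would be expected.

postalveolar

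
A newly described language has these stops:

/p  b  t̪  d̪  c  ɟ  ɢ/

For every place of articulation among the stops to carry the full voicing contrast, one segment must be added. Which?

place of articulation  voiceless  voiced  
bilabial          p         b       
dental            t̪        d̪      
palatal           c         ɟ       
uvular            —         ɢ       
The uvular row has no voiceless member, so the gap is the voiceless uvular stop /q/.

/q/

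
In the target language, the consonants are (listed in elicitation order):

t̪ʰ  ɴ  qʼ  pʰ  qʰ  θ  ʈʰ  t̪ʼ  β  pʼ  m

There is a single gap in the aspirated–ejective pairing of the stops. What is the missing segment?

place of articulation  aspirated  ejective
bilabial          pʰ        pʼ      
dental            t̪ʰ       t̪ʼ     
retroflex         ʈʰ        —       
uvular            qʰ        qʼ      
The retroflex row has no ejective member, so the gap is the ejective retroflex stop /ʈʼ/.

/ʈʼ/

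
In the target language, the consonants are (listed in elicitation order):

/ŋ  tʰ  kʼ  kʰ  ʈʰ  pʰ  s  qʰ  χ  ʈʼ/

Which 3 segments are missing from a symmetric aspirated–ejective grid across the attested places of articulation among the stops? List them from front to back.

bilabial: aspirated /pʰ/, ejective —.
alveolar: aspirated /tʰ/, ejective —.
retroflex: aspirated /ʈʰ/, ejective /ʈʼ/.
velar: aspirated /kʰ/, ejective /kʼ/.
uvular: aspirated /qʰ/, ejective —.
Gaps, from front to back: bilabial lacks ejective (/pʼ/); alveolar lacks ejective (/tʼ/); uvular lacks ejective (/qʼ/).

/pʼ/, /tʼ/, /qʼ/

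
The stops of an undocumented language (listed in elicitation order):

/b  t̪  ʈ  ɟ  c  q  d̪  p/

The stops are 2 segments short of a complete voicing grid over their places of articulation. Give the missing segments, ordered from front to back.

place of articulation  voiceless  voiced  
bilabial          p         b       
dental            t̪        d̪      
retroflex         ʈ         —       
palatal           c         ɟ       
uvular            q         —       
Gaps, from front to back: retroflex lacks voiced (/ɖ/); uvular lacks voiced (/ɢ/).

/ɖ/, /ɢ/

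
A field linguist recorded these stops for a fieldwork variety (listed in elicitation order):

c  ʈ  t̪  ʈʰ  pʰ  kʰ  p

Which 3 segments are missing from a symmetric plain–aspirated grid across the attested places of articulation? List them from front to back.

bilabial: plain /p/, aspirated /pʰ/.
dental: plain /t̪/, aspirated —.
retroflex: plain /ʈ/, aspirated /ʈʰ/.
palatal: plain /c/, aspirated —.
velar: plain —, aspirated /kʰ/.
Gaps, from front to back: dental lacks aspirated (/t̪ʰ/); palatal lacks aspirated (/cʰ/); velar lacks plain (/k/).

/t̪ʰ/, /cʰ/, /k/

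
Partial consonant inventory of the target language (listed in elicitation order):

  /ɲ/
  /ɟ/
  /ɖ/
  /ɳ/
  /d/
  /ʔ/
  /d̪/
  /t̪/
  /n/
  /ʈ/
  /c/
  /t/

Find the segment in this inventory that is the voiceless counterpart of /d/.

/d/ is a voiced alveolar stop.
The voiceless counterpart is a voiceless alveolar stop — in this inventory, /t/.

/t/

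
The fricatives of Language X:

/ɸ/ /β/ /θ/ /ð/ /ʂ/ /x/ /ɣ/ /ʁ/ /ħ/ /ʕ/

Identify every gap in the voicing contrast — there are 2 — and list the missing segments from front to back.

/ʐ/, /χ/

place of articulation  voiceless  voiced  
bilabial          ɸ         β       
dental            θ         ð       
retroflex         ʂ         —       
velar             x         ɣ       
uvular            —         ʁ       
pharyngeal        ħ         ʕ       
Gaps, from front to back: retroflex lacks voiced (/ʐ/); uvular lacks voiceless (/χ/).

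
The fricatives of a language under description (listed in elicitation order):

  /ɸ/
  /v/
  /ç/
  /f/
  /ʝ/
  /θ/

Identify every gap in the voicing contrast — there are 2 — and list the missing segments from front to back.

/β/, /ð/

Voiceless: /ɸ/ (bilabial), /f/ (labiodental), /θ/ (dental), /ç/ (palatal).
Voiced: /v/ (labiodental), /ʝ/ (palatal).
Gaps, from front to back: bilabial lacks voiced (/β/); dental lacks voiced (/ð/).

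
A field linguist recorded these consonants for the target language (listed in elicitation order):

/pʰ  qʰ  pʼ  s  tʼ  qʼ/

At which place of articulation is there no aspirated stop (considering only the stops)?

alveolar

Aspirated: /pʰ/ (bilabial), /qʰ/ (uvular).
Ejective: /pʼ/ (bilabial), /tʼ/ (alveolar), /qʼ/ (uvular).
Every place of articulation has an aspirated member except alveolar, where /tʰ/ would be expected.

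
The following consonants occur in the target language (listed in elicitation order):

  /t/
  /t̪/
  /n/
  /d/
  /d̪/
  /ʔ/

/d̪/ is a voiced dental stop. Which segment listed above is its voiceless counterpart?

The voiceless counterpart is a voiceless dental stop — in this inventory, /t̪/.

/t̪/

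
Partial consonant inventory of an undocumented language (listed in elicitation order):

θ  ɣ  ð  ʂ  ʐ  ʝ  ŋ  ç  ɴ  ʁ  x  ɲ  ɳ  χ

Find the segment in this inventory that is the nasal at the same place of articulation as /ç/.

/ç/ is a voiceless palatal fricative.
The nasal at the same place is a palatal nasal — in this inventory, /ɲ/.

/ɲ/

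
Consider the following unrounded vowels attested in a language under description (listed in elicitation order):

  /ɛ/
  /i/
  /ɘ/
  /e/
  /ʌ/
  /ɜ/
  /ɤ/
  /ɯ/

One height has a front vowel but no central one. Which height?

high

high: front /i/, central —, back /ɯ/.
high-mid: front /e/, central /ɘ/, back /ɤ/.
low-mid: front /ɛ/, central /ɜ/, back /ʌ/.
Every height has a central member except high, where /ɨ/ would be expected.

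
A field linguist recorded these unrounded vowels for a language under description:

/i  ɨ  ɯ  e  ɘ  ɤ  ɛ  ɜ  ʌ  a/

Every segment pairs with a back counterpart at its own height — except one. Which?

/a/

High: /i/ ~ /ɨ/ ~ /ɯ/
High-mid: /e/ ~ /ɘ/ ~ /ɤ/
Low-mid: /ɛ/ ~ /ɜ/ ~ /ʌ/
Low: only /a/ (front); no back partner.
So /a/ is the unpaired segment.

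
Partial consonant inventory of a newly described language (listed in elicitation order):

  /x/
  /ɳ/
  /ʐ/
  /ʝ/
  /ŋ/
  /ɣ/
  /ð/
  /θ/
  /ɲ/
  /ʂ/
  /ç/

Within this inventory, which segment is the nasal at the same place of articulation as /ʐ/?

/ɳ/

/ʐ/ is a voiced retroflex fricative.
The nasal at the same place is a retroflex nasal — in this inventory, /ɳ/.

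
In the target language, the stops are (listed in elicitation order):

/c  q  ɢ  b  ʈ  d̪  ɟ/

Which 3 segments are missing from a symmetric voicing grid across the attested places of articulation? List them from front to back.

/p/, /t̪/, /ɖ/

bilabial: voiceless —, voiced /b/.
dental: voiceless —, voiced /d̪/.
retroflex: voiceless /ʈ/, voiced —.
palatal: voiceless /c/, voiced /ɟ/.
uvular: voiceless /q/, voiced /ɢ/.
Gaps, from front to back: bilabial lacks voiceless (/p/); dental lacks voiceless (/t̪/); retroflex lacks voiced (/ɖ/).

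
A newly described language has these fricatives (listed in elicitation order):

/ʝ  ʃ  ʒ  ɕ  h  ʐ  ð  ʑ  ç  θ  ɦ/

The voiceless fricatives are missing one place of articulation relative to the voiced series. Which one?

dental: voiceless /θ/, voiced /ð/.
postalveolar: voiceless /ʃ/, voiced /ʒ/.
retroflex: voiceless —, voiced /ʐ/.
alveolo-palatal: voiceless /ɕ/, voiced /ʑ/.
palatal: voiceless /ç/, voiced /ʝ/.
glottal: voiceless /h/, voiced /ɦ/.
Every place of articulation has a voiceless member except retroflex, where /ʂ/ would be expected.

retroflex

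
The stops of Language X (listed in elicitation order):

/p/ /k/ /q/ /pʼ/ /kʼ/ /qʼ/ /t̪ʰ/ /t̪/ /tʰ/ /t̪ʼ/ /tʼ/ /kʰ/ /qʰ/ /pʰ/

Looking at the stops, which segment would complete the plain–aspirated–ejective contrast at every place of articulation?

/t/

bilabial: plain /p/, aspirated /pʰ/, ejective /pʼ/.
dental: plain /t̪/, aspirated /t̪ʰ/, ejective /t̪ʼ/.
alveolar: plain —, aspirated /tʰ/, ejective /tʼ/.
velar: plain /k/, aspirated /kʰ/, ejective /kʼ/.
uvular: plain /q/, aspirated /qʰ/, ejective /qʼ/.
The alveolar row has no plain member, so the gap is the plain alveolar stop /t/.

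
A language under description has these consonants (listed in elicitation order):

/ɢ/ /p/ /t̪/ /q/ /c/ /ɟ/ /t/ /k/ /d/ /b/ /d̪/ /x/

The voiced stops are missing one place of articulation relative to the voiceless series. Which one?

velar

place of articulation  voiceless  voiced  
bilabial          p         b       
dental            t̪        d̪      
alveolar          t         d       
palatal           c         ɟ       
velar             k         —       
uvular            q         ɢ       
Every place of articulation has a voiced member except velar, where /ɡ/ would be expected.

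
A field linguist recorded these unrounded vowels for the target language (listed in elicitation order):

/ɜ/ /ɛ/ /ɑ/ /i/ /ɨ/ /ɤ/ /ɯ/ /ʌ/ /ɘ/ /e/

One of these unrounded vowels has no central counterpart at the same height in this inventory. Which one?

High: /i/ ~ /ɨ/ ~ /ɯ/
High-mid: /e/ ~ /ɘ/ ~ /ɤ/
Low-mid: /ɛ/ ~ /ɜ/ ~ /ʌ/
Low: only /ɑ/ (back); no central partner.
So /ɑ/ is the unpaired segment.

/ɑ/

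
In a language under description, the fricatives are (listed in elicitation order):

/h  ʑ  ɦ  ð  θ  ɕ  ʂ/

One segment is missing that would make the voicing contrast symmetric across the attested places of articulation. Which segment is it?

/ʐ/

place of articulation  voiceless  voiced  
dental            θ         ð       
retroflex         ʂ         —       
alveolo-palatal   ɕ         ʑ       
glottal           h         ɦ       
The retroflex row has no voiced member, so the gap is the voiced retroflex fricative /ʐ/.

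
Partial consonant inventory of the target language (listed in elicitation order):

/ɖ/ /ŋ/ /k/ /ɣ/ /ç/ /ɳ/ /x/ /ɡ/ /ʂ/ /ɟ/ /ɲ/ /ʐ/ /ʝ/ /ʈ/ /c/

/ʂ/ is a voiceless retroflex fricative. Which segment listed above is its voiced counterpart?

The voiced counterpart is a voiced retroflex fricative — in this inventory, /ʐ/.

/ʐ/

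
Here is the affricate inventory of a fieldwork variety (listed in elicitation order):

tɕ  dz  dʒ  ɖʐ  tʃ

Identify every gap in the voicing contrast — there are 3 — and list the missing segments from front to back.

alveolar: voiceless —, voiced /dz/.
postalveolar: voiceless /tʃ/, voiced /dʒ/.
retroflex: voiceless —, voiced /ɖʐ/.
alveolo-palatal: voiceless /tɕ/, voiced —.
Gaps, from front to back: alveolar lacks voiceless (/ts/); retroflex lacks voiceless (/ʈʂ/); alveolo-palatal lacks voiced (/dʑ/).

/ts/, /ʈʂ/, /dʑ/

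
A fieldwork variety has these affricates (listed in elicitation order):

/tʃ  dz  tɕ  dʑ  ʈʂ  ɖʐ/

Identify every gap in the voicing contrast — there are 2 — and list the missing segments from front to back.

place of articulation  voiceless  voiced  
alveolar          —         dz      
postalveolar      tʃ        —       
retroflex         ʈʂ        ɖʐ      
alveolo-palatal   tɕ        dʑ      
Gaps, from front to back: alveolar lacks voiceless (/ts/); postalveolar lacks voiced (/dʒ/).

/ts/, /dʒ/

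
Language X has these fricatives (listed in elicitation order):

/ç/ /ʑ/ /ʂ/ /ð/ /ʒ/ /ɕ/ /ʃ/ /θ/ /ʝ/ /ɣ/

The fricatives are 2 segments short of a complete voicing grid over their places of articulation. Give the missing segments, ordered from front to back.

/ʐ/, /x/

Voiceless: /θ/ (dental), /ʃ/ (postalveolar), /ʂ/ (retroflex), /ɕ/ (alveolo-palatal), /ç/ (palatal).
Voiced: /ð/ (dental), /ʒ/ (postalveolar), /ʑ/ (alveolo-palatal), /ʝ/ (palatal), /ɣ/ (velar).
Gaps, from front to back: retroflex lacks voiced (/ʐ/); velar lacks voiceless (/x/).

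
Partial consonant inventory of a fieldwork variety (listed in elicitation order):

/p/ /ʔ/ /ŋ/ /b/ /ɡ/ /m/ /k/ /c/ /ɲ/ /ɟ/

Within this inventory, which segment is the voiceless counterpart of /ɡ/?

/k/

/ɡ/ is a voiced velar stop.
The voiceless counterpart is a voiceless velar stop — in this inventory, /k/.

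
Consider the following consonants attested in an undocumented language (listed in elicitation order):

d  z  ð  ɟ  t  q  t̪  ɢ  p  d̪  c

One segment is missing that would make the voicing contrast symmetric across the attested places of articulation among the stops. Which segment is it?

bilabial: voiceless /p/, voiced —.
dental: voiceless /t̪/, voiced /d̪/.
alveolar: voiceless /t/, voiced /d/.
palatal: voiceless /c/, voiced /ɟ/.
uvular: voiceless /q/, voiced /ɢ/.
The bilabial row has no voiced member, so the gap is the voiced bilabial stop /b/.

/b/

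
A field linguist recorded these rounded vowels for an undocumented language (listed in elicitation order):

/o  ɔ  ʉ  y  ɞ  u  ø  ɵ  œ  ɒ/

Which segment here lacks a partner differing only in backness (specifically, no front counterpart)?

High: /y/ ~ /ʉ/ ~ /u/
High-mid: /ø/ ~ /ɵ/ ~ /o/
Low-mid: /œ/ ~ /ɞ/ ~ /ɔ/
Low: only /ɒ/ (back); no front partner.
So /ɒ/ is the unpaired segment.

/ɒ/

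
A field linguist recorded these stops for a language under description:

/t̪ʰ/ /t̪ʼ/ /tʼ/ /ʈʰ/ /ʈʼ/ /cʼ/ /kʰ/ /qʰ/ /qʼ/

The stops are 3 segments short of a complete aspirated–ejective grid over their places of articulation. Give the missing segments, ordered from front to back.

/tʰ/, /cʰ/, /kʼ/

Aspirated: /t̪ʰ/ (dental), /ʈʰ/ (retroflex), /kʰ/ (velar), /qʰ/ (uvular).
Ejective: /t̪ʼ/ (dental), /tʼ/ (alveolar), /ʈʼ/ (retroflex), /cʼ/ (palatal), /qʼ/ (uvular).
Gaps, from front to back: alveolar lacks aspirated (/tʰ/); palatal lacks aspirated (/cʰ/); velar lacks ejective (/kʼ/).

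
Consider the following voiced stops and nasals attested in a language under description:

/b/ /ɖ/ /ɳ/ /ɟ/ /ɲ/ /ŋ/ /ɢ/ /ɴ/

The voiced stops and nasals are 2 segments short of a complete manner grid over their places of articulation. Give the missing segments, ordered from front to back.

place of articulation  oral stop  nasal   
bilabial          b         —       
retroflex         ɖ         ɳ       
palatal           ɟ         ɲ       
velar             —         ŋ       
uvular            ɢ         ɴ       
Gaps, from front to back: bilabial lacks nasal (/m/); velar lacks oral stop (/ɡ/).

/m/, /ɡ/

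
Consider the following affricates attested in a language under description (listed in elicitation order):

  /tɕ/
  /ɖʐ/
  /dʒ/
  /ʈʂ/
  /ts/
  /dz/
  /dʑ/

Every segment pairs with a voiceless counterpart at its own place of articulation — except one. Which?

/dʒ/

Alveolar: /ts/ ~ /dz/
Retroflex: /ʈʂ/ ~ /ɖʐ/
Alveolo-palatal: /tɕ/ ~ /dʑ/
Postalveolar: only /dʒ/ (voiced); no voiceless partner.
So /dʒ/ is the unpaired segment.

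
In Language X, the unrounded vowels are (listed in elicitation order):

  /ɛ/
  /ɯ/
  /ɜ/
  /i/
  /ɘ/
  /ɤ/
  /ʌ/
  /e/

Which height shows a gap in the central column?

high

Front: /i/ (high), /e/ (high-mid), /ɛ/ (low-mid).
Central: /ɘ/ (high-mid), /ɜ/ (low-mid).
Back: /ɯ/ (high), /ɤ/ (high-mid), /ʌ/ (low-mid).
Every height has a central member except high, where /ɨ/ would be expected.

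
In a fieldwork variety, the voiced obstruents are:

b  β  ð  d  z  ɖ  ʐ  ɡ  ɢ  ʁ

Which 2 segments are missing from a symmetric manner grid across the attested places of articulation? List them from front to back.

place of articulation  stop      fricative
bilabial          b         β       
dental            —         ð       
alveolar          d         z       
retroflex         ɖ         ʐ       
velar             ɡ         —       
uvular            ɢ         ʁ       
Gaps, from front to back: dental lacks stop (/d̪/); velar lacks fricative (/ɣ/).

/d̪/, /ɣ/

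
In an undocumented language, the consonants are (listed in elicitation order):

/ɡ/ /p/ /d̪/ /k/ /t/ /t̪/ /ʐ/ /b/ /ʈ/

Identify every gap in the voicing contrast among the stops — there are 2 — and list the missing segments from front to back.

/d/, /ɖ/

Voiceless: /p/ (bilabial), /t̪/ (dental), /t/ (alveolar), /ʈ/ (retroflex), /k/ (velar).
Voiced: /b/ (bilabial), /d̪/ (dental), /ɡ/ (velar).
Gaps, from front to back: alveolar lacks voiced (/d/); retroflex lacks voiced (/ɖ/).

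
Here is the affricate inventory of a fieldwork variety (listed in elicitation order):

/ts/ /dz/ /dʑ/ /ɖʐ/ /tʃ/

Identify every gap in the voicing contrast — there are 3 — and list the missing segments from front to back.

/dʒ/, /ʈʂ/, /tɕ/

alveolar: voiceless /ts/, voiced /dz/.
postalveolar: voiceless /tʃ/, voiced —.
retroflex: voiceless —, voiced /ɖʐ/.
alveolo-palatal: voiceless —, voiced /dʑ/.
Gaps, from front to back: postalveolar lacks voiced (/dʒ/); retroflex lacks voiceless (/ʈʂ/); alveolo-palatal lacks voiceless (/tɕ/).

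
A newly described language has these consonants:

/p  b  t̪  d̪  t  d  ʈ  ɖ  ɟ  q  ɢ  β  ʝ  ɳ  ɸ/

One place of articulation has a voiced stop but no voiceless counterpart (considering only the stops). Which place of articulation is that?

bilabial: voiceless /p/, voiced /b/.
dental: voiceless /t̪/, voiced /d̪/.
alveolar: voiceless /t/, voiced /d/.
retroflex: voiceless /ʈ/, voiced /ɖ/.
palatal: voiceless —, voiced /ɟ/.
uvular: voiceless /q/, voiced /ɢ/.
Every place of articulation has a voiceless member except palatal, where /c/ would be expected.

palatal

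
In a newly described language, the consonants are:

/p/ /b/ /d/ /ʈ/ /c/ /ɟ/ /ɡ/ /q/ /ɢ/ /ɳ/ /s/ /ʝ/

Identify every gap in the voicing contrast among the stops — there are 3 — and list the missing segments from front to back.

Voiceless: /p/ (bilabial), /ʈ/ (retroflex), /c/ (palatal), /q/ (uvular).
Voiced: /b/ (bilabial), /d/ (alveolar), /ɟ/ (palatal), /ɡ/ (velar), /ɢ/ (uvular).
Gaps, from front to back: alveolar lacks voiceless (/t/); retroflex lacks voiced (/ɖ/); velar lacks voiceless (/k/).

/t/, /ɖ/, /k/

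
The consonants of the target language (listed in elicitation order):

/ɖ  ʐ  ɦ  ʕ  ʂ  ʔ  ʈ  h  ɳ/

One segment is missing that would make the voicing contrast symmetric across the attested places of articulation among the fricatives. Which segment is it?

place of articulation  voiceless  voiced  
retroflex         ʂ         ʐ       
pharyngeal        —         ʕ       
glottal           h         ɦ       
The pharyngeal row has no voiceless member, so the gap is the voiceless pharyngeal fricative /ħ/.

/ħ/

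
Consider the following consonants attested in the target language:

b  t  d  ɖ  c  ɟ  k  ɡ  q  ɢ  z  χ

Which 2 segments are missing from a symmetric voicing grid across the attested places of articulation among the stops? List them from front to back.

/p/, /ʈ/

Voiceless: /t/ (alveolar), /c/ (palatal), /k/ (velar), /q/ (uvular).
Voiced: /b/ (bilabial), /d/ (alveolar), /ɖ/ (retroflex), /ɟ/ (palatal), /ɡ/ (velar), /ɢ/ (uvular).
Gaps, from front to back: bilabial lacks voiceless (/p/); retroflex lacks voiceless (/ʈ/).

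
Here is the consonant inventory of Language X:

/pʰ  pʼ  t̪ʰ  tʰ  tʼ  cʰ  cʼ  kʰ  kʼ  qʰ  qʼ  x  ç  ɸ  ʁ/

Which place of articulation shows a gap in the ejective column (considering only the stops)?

place of articulation  aspirated  ejective
bilabial          pʰ        pʼ      
dental            t̪ʰ       —       
alveolar          tʰ        tʼ      
palatal           cʰ        cʼ      
velar             kʰ        kʼ      
uvular            qʰ        qʼ      
Every place of articulation has an ejective member except dental, where /t̪ʼ/ would be expected.

dental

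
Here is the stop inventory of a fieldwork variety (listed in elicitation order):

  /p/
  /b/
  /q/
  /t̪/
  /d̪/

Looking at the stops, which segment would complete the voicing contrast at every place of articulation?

/ɢ/

Voiceless: /p/ (bilabial), /t̪/ (dental), /q/ (uvular).
Voiced: /b/ (bilabial), /d̪/ (dental).
The uvular row has no voiced member, so the gap is the voiced uvular stop /ɢ/.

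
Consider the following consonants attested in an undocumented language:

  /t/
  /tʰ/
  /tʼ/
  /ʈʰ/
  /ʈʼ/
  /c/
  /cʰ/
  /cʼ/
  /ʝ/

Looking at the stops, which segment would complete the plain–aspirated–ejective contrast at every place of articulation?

/ʈ/

alveolar: plain /t/, aspirated /tʰ/, ejective /tʼ/.
retroflex: plain —, aspirated /ʈʰ/, ejective /ʈʼ/.
palatal: plain /c/, aspirated /cʰ/, ejective /cʼ/.
The retroflex row has no plain member, so the gap is the plain retroflex stop /ʈ/.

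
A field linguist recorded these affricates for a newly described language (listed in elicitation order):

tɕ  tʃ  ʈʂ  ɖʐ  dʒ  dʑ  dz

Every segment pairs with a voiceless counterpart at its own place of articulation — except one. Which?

Postalveolar: /tʃ/ ~ /dʒ/
Retroflex: /ʈʂ/ ~ /ɖʐ/
Alveolo-palatal: /tɕ/ ~ /dʑ/
Alveolar: only /dz/ (voiced); no voiceless partner.
So /dz/ is the unpaired segment.

/dz/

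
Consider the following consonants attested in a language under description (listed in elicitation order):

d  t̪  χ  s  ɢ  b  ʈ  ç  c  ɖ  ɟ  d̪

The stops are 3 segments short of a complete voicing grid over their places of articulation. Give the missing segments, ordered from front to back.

/p/, /t/, /q/

bilabial: voiceless —, voiced /b/.
dental: voiceless /t̪/, voiced /d̪/.
alveolar: voiceless —, voiced /d/.
retroflex: voiceless /ʈ/, voiced /ɖ/.
palatal: voiceless /c/, voiced /ɟ/.
uvular: voiceless —, voiced /ɢ/.
Gaps, from front to back: bilabial lacks voiceless (/p/); alveolar lacks voiceless (/t/); uvular lacks voiceless (/q/).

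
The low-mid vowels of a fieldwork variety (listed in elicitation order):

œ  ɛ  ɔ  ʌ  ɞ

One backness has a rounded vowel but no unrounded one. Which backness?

central

front: unrounded /ɛ/, rounded /œ/.
central: unrounded —, rounded /ɞ/.
back: unrounded /ʌ/, rounded /ɔ/.
Every backness has an unrounded member except central, where /ɜ/ would be expected.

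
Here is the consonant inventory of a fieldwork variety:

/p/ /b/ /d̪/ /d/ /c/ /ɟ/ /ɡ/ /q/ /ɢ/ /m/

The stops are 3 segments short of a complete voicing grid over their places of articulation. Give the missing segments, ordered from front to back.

/t̪/, /t/, /k/

place of articulation  voiceless  voiced  
bilabial          p         b       
dental            —         d̪      
alveolar          —         d       
palatal           c         ɟ       
velar             —         ɡ       
uvular            q         ɢ       
Gaps, from front to back: dental lacks voiceless (/t̪/); alveolar lacks voiceless (/t/); velar lacks voiceless (/k/).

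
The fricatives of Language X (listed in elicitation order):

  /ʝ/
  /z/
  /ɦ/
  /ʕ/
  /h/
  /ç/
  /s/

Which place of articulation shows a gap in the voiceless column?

pharyngeal

Voiceless: /s/ (alveolar), /ç/ (palatal), /h/ (glottal).
Voiced: /z/ (alveolar), /ʝ/ (palatal), /ʕ/ (pharyngeal), /ɦ/ (glottal).
Every place of articulation has a voiceless member except pharyngeal, where /ħ/ would be expected.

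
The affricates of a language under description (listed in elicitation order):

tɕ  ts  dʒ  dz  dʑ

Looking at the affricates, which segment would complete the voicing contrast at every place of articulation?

alveolar: voiceless /ts/, voiced /dz/.
postalveolar: voiceless —, voiced /dʒ/.
alveolo-palatal: voiceless /tɕ/, voiced /dʑ/.
The postalveolar row has no voiceless member, so the gap is the voiceless postalveolar affricate /tʃ/.

/tʃ/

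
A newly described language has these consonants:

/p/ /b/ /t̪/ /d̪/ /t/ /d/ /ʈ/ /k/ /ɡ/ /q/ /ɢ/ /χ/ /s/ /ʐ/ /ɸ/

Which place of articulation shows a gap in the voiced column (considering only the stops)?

retroflex

Voiceless: /p/ (bilabial), /t̪/ (dental), /t/ (alveolar), /ʈ/ (retroflex), /k/ (velar), /q/ (uvular).
Voiced: /b/ (bilabial), /d̪/ (dental), /d/ (alveolar), /ɡ/ (velar), /ɢ/ (uvular).
Every place of articulation has a voiced member except retroflex, where /ɖ/ would be expected.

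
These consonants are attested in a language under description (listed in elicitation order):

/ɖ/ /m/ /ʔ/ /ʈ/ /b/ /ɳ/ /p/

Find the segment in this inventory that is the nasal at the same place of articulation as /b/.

/m/

/b/ is a voiced bilabial stop.
The nasal at the same place is a bilabial nasal — in this inventory, /m/.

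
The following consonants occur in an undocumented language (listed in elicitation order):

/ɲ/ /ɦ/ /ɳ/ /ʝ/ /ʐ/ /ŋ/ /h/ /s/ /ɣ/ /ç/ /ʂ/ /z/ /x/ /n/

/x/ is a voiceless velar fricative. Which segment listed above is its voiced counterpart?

The voiced counterpart is a voiced velar fricative — in this inventory, /ɣ/.

/ɣ/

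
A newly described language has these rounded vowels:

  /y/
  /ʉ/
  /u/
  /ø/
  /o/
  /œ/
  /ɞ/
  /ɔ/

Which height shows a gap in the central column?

Front: /y/ (high), /ø/ (high-mid), /œ/ (low-mid).
Central: /ʉ/ (high), /ɞ/ (low-mid).
Back: /u/ (high), /o/ (high-mid), /ɔ/ (low-mid).
Every height has a central member except high-mid, where /ɵ/ would be expected.

high-mid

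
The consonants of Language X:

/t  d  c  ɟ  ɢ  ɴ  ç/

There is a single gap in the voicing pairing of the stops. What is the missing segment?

Voiceless: /t/ (alveolar), /c/ (palatal).
Voiced: /d/ (alveolar), /ɟ/ (palatal), /ɢ/ (uvular).
The uvular row has no voiceless member, so the gap is the voiceless uvular stop /q/.

/q/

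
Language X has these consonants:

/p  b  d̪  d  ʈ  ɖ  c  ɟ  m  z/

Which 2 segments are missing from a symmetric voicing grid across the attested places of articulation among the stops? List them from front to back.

Voiceless: /p/ (bilabial), /ʈ/ (retroflex), /c/ (palatal).
Voiced: /b/ (bilabial), /d̪/ (dental), /d/ (alveolar), /ɖ/ (retroflex), /ɟ/ (palatal).
Gaps, from front to back: dental lacks voiceless (/t̪/); alveolar lacks voiceless (/t/).

/t̪/, /t/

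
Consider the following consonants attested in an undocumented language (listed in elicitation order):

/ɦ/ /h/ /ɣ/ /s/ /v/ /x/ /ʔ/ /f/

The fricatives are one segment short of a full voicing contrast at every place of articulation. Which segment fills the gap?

/z/

labiodental: voiceless /f/, voiced /v/.
alveolar: voiceless /s/, voiced —.
velar: voiceless /x/, voiced /ɣ/.
glottal: voiceless /h/, voiced /ɦ/.
The alveolar row has no voiced member, so the gap is the voiced alveolar fricative /z/.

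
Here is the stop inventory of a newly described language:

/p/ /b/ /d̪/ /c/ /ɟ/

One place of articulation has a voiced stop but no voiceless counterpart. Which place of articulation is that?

dental

Voiceless: /p/ (bilabial), /c/ (palatal).
Voiced: /b/ (bilabial), /d̪/ (dental), /ɟ/ (palatal).
Every place of articulation has a voiceless member except dental, where /t̪/ would be expected.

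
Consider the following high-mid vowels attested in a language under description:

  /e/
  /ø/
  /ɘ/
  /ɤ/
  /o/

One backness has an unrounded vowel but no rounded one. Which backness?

Unrounded: /e/ (front), /ɘ/ (central), /ɤ/ (back).
Rounded: /ø/ (front), /o/ (back).
Every backness has a rounded member except central, where /ɵ/ would be expected.

central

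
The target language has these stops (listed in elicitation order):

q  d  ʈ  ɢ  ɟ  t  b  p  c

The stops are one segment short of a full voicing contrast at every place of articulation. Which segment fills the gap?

place of articulation  voiceless  voiced  
bilabial          p         b       
alveolar          t         d       
retroflex         ʈ         —       
palatal           c         ɟ       
uvular            q         ɢ       
The retroflex row has no voiced member, so the gap is the voiced retroflex stop /ɖ/.

/ɖ/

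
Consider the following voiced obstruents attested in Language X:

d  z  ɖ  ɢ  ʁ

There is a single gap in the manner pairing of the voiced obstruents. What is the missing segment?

/ʐ/

alveolar: stop /d/, fricative /z/.
retroflex: stop /ɖ/, fricative —.
uvular: stop /ɢ/, fricative /ʁ/.
The retroflex row has no fricative member, so the gap is the retroflex fricative /ʐ/.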